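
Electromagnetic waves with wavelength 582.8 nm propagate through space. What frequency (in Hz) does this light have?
5.1440e+14 Hz

Using the wave equation: c = fλ

Solving for frequency:
f = c/λ = (3×10⁸ m/s) / (582.8×10⁻⁹ m)
f = 5.1440e+14 Hz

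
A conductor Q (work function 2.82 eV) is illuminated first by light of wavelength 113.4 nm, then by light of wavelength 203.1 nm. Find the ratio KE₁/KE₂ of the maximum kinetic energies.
2.4701

Using Einstein's equation: KE_max = hc/λ - φ

For λ₁ = 113.4 nm:
E₁ = hc/λ₁ = 10.9334 eV
KE₁ = E₁ - φ = 10.9334 - 2.82 = 8.1134 eV

For λ₂ = 203.1 nm:
E₂ = hc/λ₂ = 6.1046 eV
KE₂ = E₂ - φ = 6.1046 - 2.82 = 3.2846 eV

Ratio: KE₁/KE₂ = 8.1134/3.2846 = 2.4701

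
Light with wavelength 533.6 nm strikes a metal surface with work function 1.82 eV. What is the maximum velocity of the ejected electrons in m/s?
4.2087e+05 m/s

First, find the maximum kinetic energy:
E_photon = hc/λ = 2.3235 eV
KE_max = E_photon - φ = 2.3235 - 1.82 = 0.5035 eV

Convert to Joules: KE_max = 0.5035 × 1.602×10⁻¹⁹ J = 8.0676e-20 J

Then use KE = ½mv² to find velocity:
v = √(2·KE/m) = √(2 × 8.0676e-20 J / 9.109e-31 kg)
v = 4.2087e+05 m/s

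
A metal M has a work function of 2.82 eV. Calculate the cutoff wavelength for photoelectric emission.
439.66 nm

The threshold wavelength is when the photon energy equals the work function:
hc/λ₀ = φ

Solving for λ₀:
λ₀ = hc/φ = (6.626×10⁻³⁴ J·s)(3×10⁸ m/s) / (2.82 eV × 1.602×10⁻¹⁹ J/eV)
λ₀ = 439.66 nm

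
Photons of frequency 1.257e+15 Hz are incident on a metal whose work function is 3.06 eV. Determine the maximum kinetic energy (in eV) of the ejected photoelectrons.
2.1385 eV

Using Einstein's photoelectric equation: KE_max = hf - φ

First, calculate the photon energy:
E_photon = hf = (6.626×10⁻³⁴ J·s)(1.257e+15 Hz)
E_photon = 5.1985 eV

Then, the maximum kinetic energy:
KE_max = E_photon - φ = 5.1985 eV - 3.06 eV = 2.1385 eV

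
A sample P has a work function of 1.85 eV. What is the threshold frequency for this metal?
4.4733e+14 Hz

The threshold frequency is when the photon energy equals the work function:
hf₀ = φ

Solving for f₀:
f₀ = φ/h = (1.85 eV × 1.602×10⁻¹⁹ J/eV) / (6.626×10⁻³⁴ J·s)
f₀ = 4.4733e+14 Hz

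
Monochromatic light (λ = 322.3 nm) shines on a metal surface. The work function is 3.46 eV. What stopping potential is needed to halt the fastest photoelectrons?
0.3869 V

The stopping potential V_s satisfies: eV_s = KE_max

First, find KE_max using Einstein's equation:
E_photon = hc/λ = 3.8469 eV
KE_max = E_photon - φ = 3.8469 - 3.46 = 0.3869 eV

Since eV_s = KE_max:
V_s = KE_max/e = 0.3869 V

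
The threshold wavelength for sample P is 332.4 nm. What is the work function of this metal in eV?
3.73 eV

At the threshold wavelength, photon energy equals work function:
φ = hc/λ₀

Calculating:
φ = (6.626×10⁻³⁴ J·s)(3×10⁸ m/s) / (332.4×10⁻⁹ m)
φ = 3.73 eV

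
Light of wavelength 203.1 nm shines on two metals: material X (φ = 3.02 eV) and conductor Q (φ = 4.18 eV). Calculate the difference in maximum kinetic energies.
1.1600 eV

Using KE_max = hc/λ - φ for each metal:

Photon energy: E = hc/λ = 6.1046 eV

For material X (φ₁ = 3.02 eV):
KE₁ = E - φ₁ = 6.1046 - 3.02 = 3.0846 eV

For conductor Q (φ₂ = 4.18 eV):
KE₂ = E - φ₂ = 6.1046 - 4.18 = 1.9246 eV

Difference:
ΔKE = KE₁ - KE₂ = 3.0846 - 1.9246 = 1.1600 eV

Note: The difference equals the difference in work functions: 4.18 - 3.02 = 1.16 eV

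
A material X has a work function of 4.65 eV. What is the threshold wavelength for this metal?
266.63 nm

The threshold wavelength is when the photon energy equals the work function:
hc/λ₀ = φ

Solving for λ₀:
λ₀ = hc/φ = (6.626×10⁻³⁴ J·s)(3×10⁸ m/s) / (4.65 eV × 1.602×10⁻¹⁹ J/eV)
λ₀ = 266.63 nm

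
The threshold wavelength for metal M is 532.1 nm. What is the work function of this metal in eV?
2.33 eV

At the threshold wavelength, photon energy equals work function:
φ = hc/λ₀

Calculating:
φ = (6.626×10⁻³⁴ J·s)(3×10⁸ m/s) / (532.1×10⁻⁹ m)
φ = 2.33 eV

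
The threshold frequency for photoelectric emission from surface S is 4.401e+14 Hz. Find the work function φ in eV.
1.82 eV

At the threshold frequency, photon energy equals work function:
φ = hf₀

Calculating:
φ = (6.626×10⁻³⁴ J·s)(4.401e+14 Hz)
φ = 1.82 eV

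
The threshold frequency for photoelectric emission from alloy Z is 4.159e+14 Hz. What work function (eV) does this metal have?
1.72 eV

At the threshold frequency, photon energy equals work function:
φ = hf₀

Calculating:
φ = (6.626×10⁻³⁴ J·s)(4.159e+14 Hz)
φ = 1.72 eV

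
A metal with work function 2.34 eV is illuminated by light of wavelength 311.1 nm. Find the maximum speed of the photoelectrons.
7.6077e+05 m/s

First, find the maximum kinetic energy:
E_photon = hc/λ = 3.9853 eV
KE_max = E_photon - φ = 3.9853 - 2.34 = 1.6453 eV

Convert to Joules: KE_max = 1.6453 × 1.602×10⁻¹⁹ J = 2.6361e-19 J

Then use KE = ½mv² to find velocity:
v = √(2·KE/m) = √(2 × 2.6361e-19 J / 9.109e-31 kg)
v = 7.6077e+05 m/s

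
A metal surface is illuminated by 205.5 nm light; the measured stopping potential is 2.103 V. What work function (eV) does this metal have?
3.93 eV

The stopping potential gives the maximum kinetic energy: KE_max = eV_s = 2.103 eV

From Einstein's photoelectric equation: KE_max = hc/λ - φ
Rearranging: φ = hc/λ - KE_max

Calculate photon energy:
E_photon = hc/λ = (6.626×10⁻³⁴ J·s)(3×10⁸ m/s) / (205.5×10⁻⁹ m) = 6.0333 eV

Therefore:
φ = 6.0333 - 2.103 = 3.93 eV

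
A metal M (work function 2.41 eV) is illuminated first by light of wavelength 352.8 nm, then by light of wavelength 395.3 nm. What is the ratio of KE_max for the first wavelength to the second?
1.5201

Using Einstein's equation: KE_max = hc/λ - φ

For λ₁ = 352.8 nm:
E₁ = hc/λ₁ = 3.5143 eV
KE₁ = E₁ - φ = 3.5143 - 2.41 = 1.1043 eV

For λ₂ = 395.3 nm:
E₂ = hc/λ₂ = 3.1365 eV
KE₂ = E₂ - φ = 3.1365 - 2.41 = 0.7265 eV

Ratio: KE₁/KE₂ = 1.1043/0.7265 = 1.5201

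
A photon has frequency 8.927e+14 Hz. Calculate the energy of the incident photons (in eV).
3.6919 eV

Using E = hf:

E = hf = (6.626×10⁻³⁴ J·s)(8.927e+14 Hz)
E = 3.6919 eV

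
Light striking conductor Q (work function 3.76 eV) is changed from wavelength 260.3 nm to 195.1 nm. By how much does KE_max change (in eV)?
1.5918 eV

Using Einstein's equation: KE_max = hc/λ - φ

For λ₁ = 260.3 nm:
KE₁ = hc/λ₁ - φ = 4.7631 - 3.76 = 1.0031 eV

For λ₂ = 195.1 nm:
KE₂ = hc/λ₂ - φ = 6.3549 - 3.76 = 2.5949 eV

Change in KE:
ΔKE = KE₂ - KE₁ = 2.5949 - 1.0031 = 1.5918 eV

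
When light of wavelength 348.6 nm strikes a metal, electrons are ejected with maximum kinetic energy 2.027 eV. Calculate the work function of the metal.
1.53 eV

From Einstein's photoelectric equation: KE_max = hf - φ = hc/λ - φ

Rearranging for φ:
φ = hc/λ - KE_max

Calculate photon energy:
E_photon = hc/λ = 3.5566 eV

Therefore:
φ = 3.5566 - 2.027 = 1.53 eV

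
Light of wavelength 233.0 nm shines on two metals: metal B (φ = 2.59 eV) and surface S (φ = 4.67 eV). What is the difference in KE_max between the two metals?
2.0800 eV

Using KE_max = hc/λ - φ for each metal:

Photon energy: E = hc/λ = 5.3212 eV

For metal B (φ₁ = 2.59 eV):
KE₁ = E - φ₁ = 5.3212 - 2.59 = 2.7312 eV

For surface S (φ₂ = 4.67 eV):
KE₂ = E - φ₂ = 5.3212 - 4.67 = 0.6512 eV

Difference:
ΔKE = KE₁ - KE₂ = 2.7312 - 0.6512 = 2.0800 eV

Note: The difference equals the difference in work functions: 4.67 - 2.59 = 2.08 eV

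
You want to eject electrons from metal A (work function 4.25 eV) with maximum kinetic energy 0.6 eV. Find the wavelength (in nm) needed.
255.64 nm

From Einstein's equation: KE_max = hc/λ - φ

Rearranging for λ:
hc/λ = KE_max + φ
λ = hc/(KE_max + φ)

Required photon energy:
E_photon = KE_max + φ = 0.6 + 4.25 = 4.85 eV

Required wavelength:
λ = hc/E_photon = (6.626×10⁻³⁴)(3×10⁸) / (4.85 × 1.602×10⁻¹⁹)
λ = 255.64 nm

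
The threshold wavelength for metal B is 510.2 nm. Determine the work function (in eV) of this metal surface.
2.43 eV

At the threshold wavelength, photon energy equals work function:
φ = hc/λ₀

Calculating:
φ = (6.626×10⁻³⁴ J·s)(3×10⁸ m/s) / (510.2×10⁻⁹ m)
φ = 2.43 eV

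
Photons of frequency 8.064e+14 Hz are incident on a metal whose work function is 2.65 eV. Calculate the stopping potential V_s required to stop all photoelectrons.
0.6850 V

The stopping potential V_s satisfies: eV_s = KE_max

First, find KE_max using Einstein's equation:
E_photon = hf = (6.626×10⁻³⁴ J·s)(8.064e+14 Hz) = 3.3350 eV
KE_max = E_photon - φ = 3.3350 - 2.65 = 0.6850 eV

Since eV_s = KE_max:
V_s = KE_max/e = 0.6850 V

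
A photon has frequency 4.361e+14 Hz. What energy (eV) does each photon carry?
1.8036 eV

Using E = hf:

E = hf = (6.626×10⁻³⁴ J·s)(4.361e+14 Hz)
E = 1.8036 eV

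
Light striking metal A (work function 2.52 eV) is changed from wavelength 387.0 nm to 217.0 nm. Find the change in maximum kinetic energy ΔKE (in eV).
2.5098 eV

Using Einstein's equation: KE_max = hc/λ - φ

For λ₁ = 387.0 nm:
KE₁ = hc/λ₁ - φ = 3.2037 - 2.52 = 0.6837 eV

For λ₂ = 217.0 nm:
KE₂ = hc/λ₂ - φ = 5.7136 - 2.52 = 3.1936 eV

Change in KE:
ΔKE = KE₂ - KE₁ = 3.1936 - 0.6837 = 2.5098 eV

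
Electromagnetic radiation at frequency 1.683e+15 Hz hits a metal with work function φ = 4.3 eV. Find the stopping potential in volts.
2.6603 V

The stopping potential V_s satisfies: eV_s = KE_max

First, find KE_max using Einstein's equation:
E_photon = hf = (6.626×10⁻³⁴ J·s)(1.683e+15 Hz) = 6.9603 eV
KE_max = E_photon - φ = 6.9603 - 4.3 = 2.6603 eV

Since eV_s = KE_max:
V_s = KE_max/e = 2.6603 V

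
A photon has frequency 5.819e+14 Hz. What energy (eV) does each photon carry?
2.4065 eV

Using E = hf:

E = hf = (6.626×10⁻³⁴ J·s)(5.819e+14 Hz)
E = 2.4065 eV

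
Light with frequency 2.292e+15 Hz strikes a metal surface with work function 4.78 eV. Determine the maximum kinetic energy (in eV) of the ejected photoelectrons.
4.6990 eV

Using Einstein's photoelectric equation: KE_max = hf - φ

First, calculate the photon energy:
E_photon = hf = (6.626×10⁻³⁴ J·s)(2.292e+15 Hz)
E_photon = 9.4790 eV

Then, the maximum kinetic energy:
KE_max = E_photon - φ = 9.4790 eV - 4.78 eV = 4.6990 eV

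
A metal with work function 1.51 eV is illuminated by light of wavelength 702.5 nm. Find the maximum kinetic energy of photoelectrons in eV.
0.2549 eV

Using Einstein's photoelectric equation: KE_max = hf - φ = hc/λ - φ

First, calculate the photon energy:
E_photon = hc/λ = (6.626×10⁻³⁴ J·s)(3×10⁸ m/s) / (702.5×10⁻⁹ m)
E_photon = 1.7649 eV

Then, the maximum kinetic energy:
KE_max = E_photon - φ = 1.7649 eV - 1.51 eV = 0.2549 eV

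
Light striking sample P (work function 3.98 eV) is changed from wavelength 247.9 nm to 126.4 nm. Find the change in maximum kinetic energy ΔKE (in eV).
4.8075 eV

Using Einstein's equation: KE_max = hc/λ - φ

For λ₁ = 247.9 nm:
KE₁ = hc/λ₁ - φ = 5.0014 - 3.98 = 1.0214 eV

For λ₂ = 126.4 nm:
KE₂ = hc/λ₂ - φ = 9.8089 - 3.98 = 5.8289 eV

Change in KE:
ΔKE = KE₂ - KE₁ = 5.8289 - 1.0214 = 4.8075 eV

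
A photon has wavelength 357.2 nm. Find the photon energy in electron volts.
3.4710 eV

Using E = hf = hc/λ:

E = hc/λ = (6.626×10⁻³⁴ J·s)(3×10⁸ m/s) / (357.2×10⁻⁹ m)
E = 3.4710 eV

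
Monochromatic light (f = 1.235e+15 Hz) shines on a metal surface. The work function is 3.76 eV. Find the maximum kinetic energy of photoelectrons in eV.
1.3475 eV

Using Einstein's photoelectric equation: KE_max = hf - φ

First, calculate the photon energy:
E_photon = hf = (6.626×10⁻³⁴ J·s)(1.235e+15 Hz)
E_photon = 5.1075 eV

Then, the maximum kinetic energy:
KE_max = E_photon - φ = 5.1075 eV - 3.76 eV = 1.3475 eV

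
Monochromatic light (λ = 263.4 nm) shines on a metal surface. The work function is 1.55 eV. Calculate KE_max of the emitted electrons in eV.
3.1571 eV

Using Einstein's photoelectric equation: KE_max = hf - φ = hc/λ - φ

First, calculate the photon energy:
E_photon = hc/λ = (6.626×10⁻³⁴ J·s)(3×10⁸ m/s) / (263.4×10⁻⁹ m)
E_photon = 4.7071 eV

Then, the maximum kinetic energy:
KE_max = E_photon - φ = 4.7071 eV - 1.55 eV = 3.1571 eV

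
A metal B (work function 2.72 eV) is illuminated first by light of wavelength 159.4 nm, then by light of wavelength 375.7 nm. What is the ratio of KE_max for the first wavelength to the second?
8.7197

Using Einstein's equation: KE_max = hc/λ - φ

For λ₁ = 159.4 nm:
E₁ = hc/λ₁ = 7.7782 eV
KE₁ = E₁ - φ = 7.7782 - 2.72 = 5.0582 eV

For λ₂ = 375.7 nm:
E₂ = hc/λ₂ = 3.3001 eV
KE₂ = E₂ - φ = 3.3001 - 2.72 = 0.5801 eV

Ratio: KE₁/KE₂ = 5.0582/0.5801 = 8.7197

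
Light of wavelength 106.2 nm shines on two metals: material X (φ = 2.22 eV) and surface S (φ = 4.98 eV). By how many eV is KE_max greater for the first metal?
2.7600 eV

Using KE_max = hc/λ - φ for each metal:

Photon energy: E = hc/λ = 11.6746 eV

For material X (φ₁ = 2.22 eV):
KE₁ = E - φ₁ = 11.6746 - 2.22 = 9.4546 eV

For surface S (φ₂ = 4.98 eV):
KE₂ = E - φ₂ = 11.6746 - 4.98 = 6.6946 eV

Difference:
ΔKE = KE₁ - KE₂ = 9.4546 - 6.6946 = 2.7600 eV

Note: The difference equals the difference in work functions: 4.98 - 2.22 = 2.76 eV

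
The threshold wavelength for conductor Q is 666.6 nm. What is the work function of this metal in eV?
1.86 eV

At the threshold wavelength, photon energy equals work function:
φ = hc/λ₀

Calculating:
φ = (6.626×10⁻³⁴ J·s)(3×10⁸ m/s) / (666.6×10⁻⁹ m)
φ = 1.86 eV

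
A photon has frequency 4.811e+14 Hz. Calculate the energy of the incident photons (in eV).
1.9897 eV

Using E = hf:

E = hf = (6.626×10⁻³⁴ J·s)(4.811e+14 Hz)
E = 1.9897 eV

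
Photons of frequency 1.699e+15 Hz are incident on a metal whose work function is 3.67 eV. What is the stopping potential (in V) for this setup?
3.3565 V

The stopping potential V_s satisfies: eV_s = KE_max

First, find KE_max using Einstein's equation:
E_photon = hf = (6.626×10⁻³⁴ J·s)(1.699e+15 Hz) = 7.0265 eV
KE_max = E_photon - φ = 7.0265 - 3.67 = 3.3565 eV

Since eV_s = KE_max:
V_s = KE_max/e = 3.3565 V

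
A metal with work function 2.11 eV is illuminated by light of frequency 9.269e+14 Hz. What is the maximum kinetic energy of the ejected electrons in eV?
1.7234 eV

Using Einstein's photoelectric equation: KE_max = hf - φ

First, calculate the photon energy:
E_photon = hf = (6.626×10⁻³⁴ J·s)(9.269e+14 Hz)
E_photon = 3.8334 eV

Then, the maximum kinetic energy:
KE_max = E_photon - φ = 3.8334 eV - 2.11 eV = 1.7234 eV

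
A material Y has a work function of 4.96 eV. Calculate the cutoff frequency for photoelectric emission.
1.1993e+15 Hz

The threshold frequency is when the photon energy equals the work function:
hf₀ = φ

Solving for f₀:
f₀ = φ/h = (4.96 eV × 1.602×10⁻¹⁹ J/eV) / (6.626×10⁻³⁴ J·s)
f₀ = 1.1993e+15 Hz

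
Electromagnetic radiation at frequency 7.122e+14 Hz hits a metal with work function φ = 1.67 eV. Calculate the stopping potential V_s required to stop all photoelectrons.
1.2754 V

The stopping potential V_s satisfies: eV_s = KE_max

First, find KE_max using Einstein's equation:
E_photon = hf = (6.626×10⁻³⁴ J·s)(7.122e+14 Hz) = 2.9454 eV
KE_max = E_photon - φ = 2.9454 - 1.67 = 1.2754 eV

Since eV_s = KE_max:
V_s = KE_max/e = 1.2754 V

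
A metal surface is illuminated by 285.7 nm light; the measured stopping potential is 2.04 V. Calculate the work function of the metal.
2.30 eV

The stopping potential gives the maximum kinetic energy: KE_max = eV_s = 2.04 eV

From Einstein's photoelectric equation: KE_max = hc/λ - φ
Rearranging: φ = hc/λ - KE_max

Calculate photon energy:
E_photon = hc/λ = (6.626×10⁻³⁴ J·s)(3×10⁸ m/s) / (285.7×10⁻⁹ m) = 4.3397 eV

Therefore:
φ = 4.3397 - 2.04 = 2.30 eV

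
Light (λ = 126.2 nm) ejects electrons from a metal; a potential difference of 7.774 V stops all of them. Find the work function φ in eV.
2.05 eV

The stopping potential gives the maximum kinetic energy: KE_max = eV_s = 7.774 eV

From Einstein's photoelectric equation: KE_max = hc/λ - φ
Rearranging: φ = hc/λ - KE_max

Calculate photon energy:
E_photon = hc/λ = (6.626×10⁻³⁴ J·s)(3×10⁸ m/s) / (126.2×10⁻⁹ m) = 9.8244 eV

Therefore:
φ = 9.8244 - 7.774 = 2.05 eV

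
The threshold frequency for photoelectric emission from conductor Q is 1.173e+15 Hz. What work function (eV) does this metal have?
4.85 eV

At the threshold frequency, photon energy equals work function:
φ = hf₀

Calculating:
φ = (6.626×10⁻³⁴ J·s)(1.173e+15 Hz)
φ = 4.85 eV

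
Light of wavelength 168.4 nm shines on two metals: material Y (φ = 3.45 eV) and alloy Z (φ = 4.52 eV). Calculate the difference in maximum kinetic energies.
1.0700 eV

Using KE_max = hc/λ - φ for each metal:

Photon energy: E = hc/λ = 7.3625 eV

For material Y (φ₁ = 3.45 eV):
KE₁ = E - φ₁ = 7.3625 - 3.45 = 3.9125 eV

For alloy Z (φ₂ = 4.52 eV):
KE₂ = E - φ₂ = 7.3625 - 4.52 = 2.8425 eV

Difference:
ΔKE = KE₁ - KE₂ = 3.9125 - 2.8425 = 1.0700 eV

Note: The difference equals the difference in work functions: 4.52 - 3.45 = 1.07 eV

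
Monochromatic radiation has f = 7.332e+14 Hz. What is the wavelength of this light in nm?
408.88 nm

Using the wave equation: c = fλ

Solving for wavelength:
λ = c/f = (3×10⁸ m/s) / (7.332e+14 Hz)
λ = 408.88 nm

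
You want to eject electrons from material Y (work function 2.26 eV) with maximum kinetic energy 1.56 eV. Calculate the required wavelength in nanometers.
324.57 nm

From Einstein's equation: KE_max = hc/λ - φ

Rearranging for λ:
hc/λ = KE_max + φ
λ = hc/(KE_max + φ)

Required photon energy:
E_photon = KE_max + φ = 1.56 + 2.26 = 3.82 eV

Required wavelength:
λ = hc/E_photon = (6.626×10⁻³⁴)(3×10⁸) / (3.82 × 1.602×10⁻¹⁹)
λ = 324.57 nm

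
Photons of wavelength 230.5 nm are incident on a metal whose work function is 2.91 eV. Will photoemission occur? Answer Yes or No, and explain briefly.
Yes

For photoemission, the photon energy must exceed the work function.

Photon energy: E = hc/λ = 5.3789 eV
Work function: φ = 2.91 eV

Since E_photon (5.3789 eV) > φ (2.91 eV), photoemission WILL occur.
The threshold wavelength is λ₀ = hc/φ = 426.1 nm.
Since 230.5 nm < 426.1 nm, the light has sufficient energy.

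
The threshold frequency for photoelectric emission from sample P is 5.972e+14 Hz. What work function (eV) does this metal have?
2.47 eV

At the threshold frequency, photon energy equals work function:
φ = hf₀

Calculating:
φ = (6.626×10⁻³⁴ J·s)(5.972e+14 Hz)
φ = 2.47 eV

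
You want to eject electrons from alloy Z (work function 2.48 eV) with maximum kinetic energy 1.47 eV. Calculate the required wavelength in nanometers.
313.88 nm

From Einstein's equation: KE_max = hc/λ - φ

Rearranging for λ:
hc/λ = KE_max + φ
λ = hc/(KE_max + φ)

Required photon energy:
E_photon = KE_max + φ = 1.47 + 2.48 = 3.95 eV

Required wavelength:
λ = hc/E_photon = (6.626×10⁻³⁴)(3×10⁸) / (3.95 × 1.602×10⁻¹⁹)
λ = 313.88 nm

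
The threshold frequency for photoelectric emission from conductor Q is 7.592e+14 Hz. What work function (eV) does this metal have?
3.14 eV

At the threshold frequency, photon energy equals work function:
φ = hf₀

Calculating:
φ = (6.626×10⁻³⁴ J·s)(7.592e+14 Hz)
φ = 3.14 eV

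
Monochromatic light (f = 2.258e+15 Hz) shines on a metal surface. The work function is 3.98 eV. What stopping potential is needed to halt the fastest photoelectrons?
5.3583 V

The stopping potential V_s satisfies: eV_s = KE_max

First, find KE_max using Einstein's equation:
E_photon = hf = (6.626×10⁻³⁴ J·s)(2.258e+15 Hz) = 9.3383 eV
KE_max = E_photon - φ = 9.3383 - 3.98 = 5.3583 eV

Since eV_s = KE_max:
V_s = KE_max/e = 5.3583 V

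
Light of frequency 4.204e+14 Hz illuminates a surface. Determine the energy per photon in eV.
1.7386 eV

Using E = hf:

E = hf = (6.626×10⁻³⁴ J·s)(4.204e+14 Hz)
E = 1.7386 eV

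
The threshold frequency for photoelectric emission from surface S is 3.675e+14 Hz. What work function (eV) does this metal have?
1.52 eV

At the threshold frequency, photon energy equals work function:
φ = hf₀

Calculating:
φ = (6.626×10⁻³⁴ J·s)(3.675e+14 Hz)
φ = 1.52 eV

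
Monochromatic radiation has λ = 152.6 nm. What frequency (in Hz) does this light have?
1.9646e+15 Hz

Using the wave equation: c = fλ

Solving for frequency:
f = c/λ = (3×10⁸ m/s) / (152.6×10⁻⁹ m)
f = 1.9646e+15 Hz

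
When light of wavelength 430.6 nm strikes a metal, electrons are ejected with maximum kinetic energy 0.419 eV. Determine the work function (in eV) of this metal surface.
2.46 eV

From Einstein's photoelectric equation: KE_max = hf - φ = hc/λ - φ

Rearranging for φ:
φ = hc/λ - KE_max

Calculate photon energy:
E_photon = hc/λ = 2.8793 eV

Therefore:
φ = 2.8793 - 0.419 = 2.46 eV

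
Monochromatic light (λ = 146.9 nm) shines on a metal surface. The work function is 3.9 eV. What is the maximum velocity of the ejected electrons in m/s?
1.2637e+06 m/s

First, find the maximum kinetic energy:
E_photon = hc/λ = 8.4400 eV
KE_max = E_photon - φ = 8.4400 - 3.9 = 4.5400 eV

Convert to Joules: KE_max = 4.5400 × 1.602×10⁻¹⁹ J = 7.2739e-19 J

Then use KE = ½mv² to find velocity:
v = √(2·KE/m) = √(2 × 7.2739e-19 J / 9.109e-31 kg)
v = 1.2637e+06 m/s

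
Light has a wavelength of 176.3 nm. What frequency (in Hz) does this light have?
1.7005e+15 Hz

Using the wave equation: c = fλ

Solving for frequency:
f = c/λ = (3×10⁸ m/s) / (176.3×10⁻⁹ m)
f = 1.7005e+15 Hz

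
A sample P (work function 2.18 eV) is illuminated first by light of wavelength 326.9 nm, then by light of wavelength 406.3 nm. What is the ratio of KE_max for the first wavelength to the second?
1.8504

Using Einstein's equation: KE_max = hc/λ - φ

For λ₁ = 326.9 nm:
E₁ = hc/λ₁ = 3.7927 eV
KE₁ = E₁ - φ = 3.7927 - 2.18 = 1.6127 eV

For λ₂ = 406.3 nm:
E₂ = hc/λ₂ = 3.0515 eV
KE₂ = E₂ - φ = 3.0515 - 2.18 = 0.8715 eV

Ratio: KE₁/KE₂ = 1.6127/0.8715 = 1.8504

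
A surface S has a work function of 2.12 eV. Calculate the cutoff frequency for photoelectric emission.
5.1261e+14 Hz

The threshold frequency is when the photon energy equals the work function:
hf₀ = φ

Solving for f₀:
f₀ = φ/h = (2.12 eV × 1.602×10⁻¹⁹ J/eV) / (6.626×10⁻³⁴ J·s)
f₀ = 5.1261e+14 Hz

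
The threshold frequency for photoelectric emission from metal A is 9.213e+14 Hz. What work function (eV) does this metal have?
3.81 eV

At the threshold frequency, photon energy equals work function:
φ = hf₀

Calculating:
φ = (6.626×10⁻³⁴ J·s)(9.213e+14 Hz)
φ = 3.81 eV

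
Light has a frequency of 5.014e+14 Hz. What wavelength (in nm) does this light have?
597.91 nm

Using the wave equation: c = fλ

Solving for wavelength:
λ = c/f = (3×10⁸ m/s) / (5.014e+14 Hz)
λ = 597.91 nm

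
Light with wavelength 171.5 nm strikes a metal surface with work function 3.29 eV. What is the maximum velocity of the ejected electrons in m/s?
1.1772e+06 m/s

First, find the maximum kinetic energy:
E_photon = hc/λ = 7.2294 eV
KE_max = E_photon - φ = 7.2294 - 3.29 = 3.9394 eV

Convert to Joules: KE_max = 3.9394 × 1.602×10⁻¹⁹ J = 6.3116e-19 J

Then use KE = ½mv² to find velocity:
v = √(2·KE/m) = √(2 × 6.3116e-19 J / 9.109e-31 kg)
v = 1.1772e+06 m/s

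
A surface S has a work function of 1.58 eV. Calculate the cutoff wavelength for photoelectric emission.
784.71 nm

The threshold wavelength is when the photon energy equals the work function:
hc/λ₀ = φ

Solving for λ₀:
λ₀ = hc/φ = (6.626×10⁻³⁴ J·s)(3×10⁸ m/s) / (1.58 eV × 1.602×10⁻¹⁹ J/eV)
λ₀ = 784.71 nm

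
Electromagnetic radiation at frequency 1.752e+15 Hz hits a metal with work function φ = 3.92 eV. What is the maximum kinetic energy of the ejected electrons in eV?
3.3257 eV

Using Einstein's photoelectric equation: KE_max = hf - φ

First, calculate the photon energy:
E_photon = hf = (6.626×10⁻³⁴ J·s)(1.752e+15 Hz)
E_photon = 7.2457 eV

Then, the maximum kinetic energy:
KE_max = E_photon - φ = 7.2457 eV - 3.92 eV = 3.3257 eV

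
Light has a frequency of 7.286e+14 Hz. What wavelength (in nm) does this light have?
411.46 nm

Using the wave equation: c = fλ

Solving for wavelength:
λ = c/f = (3×10⁸ m/s) / (7.286e+14 Hz)
λ = 411.46 nm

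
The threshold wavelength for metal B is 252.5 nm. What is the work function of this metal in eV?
4.91 eV

At the threshold wavelength, photon energy equals work function:
φ = hc/λ₀

Calculating:
φ = (6.626×10⁻³⁴ J·s)(3×10⁸ m/s) / (252.5×10⁻⁹ m)
φ = 4.91 eV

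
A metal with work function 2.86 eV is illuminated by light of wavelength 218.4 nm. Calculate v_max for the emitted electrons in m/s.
9.9544e+05 m/s

First, find the maximum kinetic energy:
E_photon = hc/λ = 5.6769 eV
KE_max = E_photon - φ = 5.6769 - 2.86 = 2.8169 eV

Convert to Joules: KE_max = 2.8169 × 1.602×10⁻¹⁹ J = 4.5132e-19 J

Then use KE = ½mv² to find velocity:
v = √(2·KE/m) = √(2 × 4.5132e-19 J / 9.109e-31 kg)
v = 9.9544e+05 m/s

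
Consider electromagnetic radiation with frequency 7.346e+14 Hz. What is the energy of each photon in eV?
3.0381 eV

Using E = hf:

E = hf = (6.626×10⁻³⁴ J·s)(7.346e+14 Hz)
E = 3.0381 eV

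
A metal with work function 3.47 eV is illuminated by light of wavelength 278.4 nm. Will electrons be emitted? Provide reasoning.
Yes

For photoemission, the photon energy must exceed the work function.

Photon energy: E = hc/λ = 4.4535 eV
Work function: φ = 3.47 eV

Since E_photon (4.4535 eV) > φ (3.47 eV), photoemission WILL occur.
The threshold wavelength is λ₀ = hc/φ = 357.3 nm.
Since 278.4 nm < 357.3 nm, the light has sufficient energy.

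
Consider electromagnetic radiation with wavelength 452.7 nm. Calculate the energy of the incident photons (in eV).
2.7388 eV

Using E = hf = hc/λ:

E = hc/λ = (6.626×10⁻³⁴ J·s)(3×10⁸ m/s) / (452.7×10⁻⁹ m)
E = 2.7388 eV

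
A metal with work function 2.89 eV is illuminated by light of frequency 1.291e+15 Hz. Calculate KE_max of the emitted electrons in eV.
2.4491 eV

Using Einstein's photoelectric equation: KE_max = hf - φ

First, calculate the photon energy:
E_photon = hf = (6.626×10⁻³⁴ J·s)(1.291e+15 Hz)
E_photon = 5.3391 eV

Then, the maximum kinetic energy:
KE_max = E_photon - φ = 5.3391 eV - 2.89 eV = 2.4491 eV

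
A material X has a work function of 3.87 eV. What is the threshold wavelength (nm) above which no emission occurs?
320.37 nm

The threshold wavelength is when the photon energy equals the work function:
hc/λ₀ = φ

Solving for λ₀:
λ₀ = hc/φ = (6.626×10⁻³⁴ J·s)(3×10⁸ m/s) / (3.87 eV × 1.602×10⁻¹⁹ J/eV)
λ₀ = 320.37 nm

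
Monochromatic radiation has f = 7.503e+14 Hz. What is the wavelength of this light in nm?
399.56 nm

Using the wave equation: c = fλ

Solving for wavelength:
λ = c/f = (3×10⁸ m/s) / (7.503e+14 Hz)
λ = 399.56 nm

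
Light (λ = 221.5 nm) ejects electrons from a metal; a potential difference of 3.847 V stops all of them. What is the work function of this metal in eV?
1.75 eV

The stopping potential gives the maximum kinetic energy: KE_max = eV_s = 3.847 eV

From Einstein's photoelectric equation: KE_max = hc/λ - φ
Rearranging: φ = hc/λ - KE_max

Calculate photon energy:
E_photon = hc/λ = (6.626×10⁻³⁴ J·s)(3×10⁸ m/s) / (221.5×10⁻⁹ m) = 5.5975 eV

Therefore:
φ = 5.5975 - 3.847 = 1.75 eV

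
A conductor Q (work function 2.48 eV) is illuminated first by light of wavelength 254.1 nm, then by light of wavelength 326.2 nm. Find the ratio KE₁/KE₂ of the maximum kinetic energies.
1.8165

Using Einstein's equation: KE_max = hc/λ - φ

For λ₁ = 254.1 nm:
E₁ = hc/λ₁ = 4.8793 eV
KE₁ = E₁ - φ = 4.8793 - 2.48 = 2.3993 eV

For λ₂ = 326.2 nm:
E₂ = hc/λ₂ = 3.8009 eV
KE₂ = E₂ - φ = 3.8009 - 2.48 = 1.3209 eV

Ratio: KE₁/KE₂ = 2.3993/1.3209 = 1.8165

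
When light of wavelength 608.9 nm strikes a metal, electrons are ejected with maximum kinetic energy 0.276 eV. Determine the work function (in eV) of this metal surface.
1.76 eV

From Einstein's photoelectric equation: KE_max = hf - φ = hc/λ - φ

Rearranging for φ:
φ = hc/λ - KE_max

Calculate photon energy:
E_photon = hc/λ = 2.0362 eV

Therefore:
φ = 2.0362 - 0.276 = 1.76 eV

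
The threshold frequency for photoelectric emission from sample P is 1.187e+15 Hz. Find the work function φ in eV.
4.91 eV

At the threshold frequency, photon energy equals work function:
φ = hf₀

Calculating:
φ = (6.626×10⁻³⁴ J·s)(1.187e+15 Hz)
φ = 4.91 eV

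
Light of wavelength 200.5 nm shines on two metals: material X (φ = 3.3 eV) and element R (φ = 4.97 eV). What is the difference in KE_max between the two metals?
1.6700 eV

Using KE_max = hc/λ - φ for each metal:

Photon energy: E = hc/λ = 6.1838 eV

For material X (φ₁ = 3.3 eV):
KE₁ = E - φ₁ = 6.1838 - 3.3 = 2.8838 eV

For element R (φ₂ = 4.97 eV):
KE₂ = E - φ₂ = 6.1838 - 4.97 = 1.2138 eV

Difference:
ΔKE = KE₁ - KE₂ = 2.8838 - 1.2138 = 1.6700 eV

Note: The difference equals the difference in work functions: 4.97 - 3.3 = 1.67 eV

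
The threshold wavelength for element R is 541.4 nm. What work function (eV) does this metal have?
2.29 eV

At the threshold wavelength, photon energy equals work function:
φ = hc/λ₀

Calculating:
φ = (6.626×10⁻³⁴ J·s)(3×10⁸ m/s) / (541.4×10⁻⁹ m)
φ = 2.29 eV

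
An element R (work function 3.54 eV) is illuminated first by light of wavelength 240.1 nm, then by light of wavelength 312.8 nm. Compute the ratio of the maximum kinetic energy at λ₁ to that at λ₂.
3.8327

Using Einstein's equation: KE_max = hc/λ - φ

For λ₁ = 240.1 nm:
E₁ = hc/λ₁ = 5.1639 eV
KE₁ = E₁ - φ = 5.1639 - 3.54 = 1.6239 eV

For λ₂ = 312.8 nm:
E₂ = hc/λ₂ = 3.9637 eV
KE₂ = E₂ - φ = 3.9637 - 3.54 = 0.4237 eV

Ratio: KE₁/KE₂ = 1.6239/0.4237 = 3.8327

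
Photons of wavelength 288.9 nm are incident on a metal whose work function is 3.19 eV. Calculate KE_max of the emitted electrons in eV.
1.1016 eV

Using Einstein's photoelectric equation: KE_max = hf - φ = hc/λ - φ

First, calculate the photon energy:
E_photon = hc/λ = (6.626×10⁻³⁴ J·s)(3×10⁸ m/s) / (288.9×10⁻⁹ m)
E_photon = 4.2916 eV

Then, the maximum kinetic energy:
KE_max = E_photon - φ = 4.2916 eV - 3.19 eV = 1.1016 eV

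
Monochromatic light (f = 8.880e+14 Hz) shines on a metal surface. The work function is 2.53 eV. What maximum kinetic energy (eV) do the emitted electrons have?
1.1425 eV

Using Einstein's photoelectric equation: KE_max = hf - φ

First, calculate the photon energy:
E_photon = hf = (6.626×10⁻³⁴ J·s)(8.880e+14 Hz)
E_photon = 3.6725 eV

Then, the maximum kinetic energy:
KE_max = E_photon - φ = 3.6725 eV - 2.53 eV = 1.1425 eV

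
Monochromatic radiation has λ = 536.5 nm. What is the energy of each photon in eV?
2.3110 eV

Using E = hf = hc/λ:

E = hc/λ = (6.626×10⁻³⁴ J·s)(3×10⁸ m/s) / (536.5×10⁻⁹ m)
E = 2.3110 eV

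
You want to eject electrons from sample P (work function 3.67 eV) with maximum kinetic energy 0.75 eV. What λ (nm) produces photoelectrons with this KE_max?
280.51 nm

From Einstein's equation: KE_max = hc/λ - φ

Rearranging for λ:
hc/λ = KE_max + φ
λ = hc/(KE_max + φ)

Required photon energy:
E_photon = KE_max + φ = 0.75 + 3.67 = 4.42 eV

Required wavelength:
λ = hc/E_photon = (6.626×10⁻³⁴)(3×10⁸) / (4.42 × 1.602×10⁻¹⁹)
λ = 280.51 nm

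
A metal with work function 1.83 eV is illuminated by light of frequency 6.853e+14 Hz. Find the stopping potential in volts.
1.0042 V

The stopping potential V_s satisfies: eV_s = KE_max

First, find KE_max using Einstein's equation:
E_photon = hf = (6.626×10⁻³⁴ J·s)(6.853e+14 Hz) = 2.8342 eV
KE_max = E_photon - φ = 2.8342 - 1.83 = 1.0042 eV

Since eV_s = KE_max:
V_s = KE_max/e = 1.0042 V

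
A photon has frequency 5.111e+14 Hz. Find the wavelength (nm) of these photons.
586.56 nm

Using the wave equation: c = fλ

Solving for wavelength:
λ = c/f = (3×10⁸ m/s) / (5.111e+14 Hz)
λ = 586.56 nm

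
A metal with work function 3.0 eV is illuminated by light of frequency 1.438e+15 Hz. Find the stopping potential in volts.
2.9471 V

The stopping potential V_s satisfies: eV_s = KE_max

First, find KE_max using Einstein's equation:
E_photon = hf = (6.626×10⁻³⁴ J·s)(1.438e+15 Hz) = 5.9471 eV
KE_max = E_photon - φ = 5.9471 - 3.0 = 2.9471 eV

Since eV_s = KE_max:
V_s = KE_max/e = 2.9471 V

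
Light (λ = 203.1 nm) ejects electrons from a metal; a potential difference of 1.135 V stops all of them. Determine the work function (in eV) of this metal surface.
4.97 eV

The stopping potential gives the maximum kinetic energy: KE_max = eV_s = 1.135 eV

From Einstein's photoelectric equation: KE_max = hc/λ - φ
Rearranging: φ = hc/λ - KE_max

Calculate photon energy:
E_photon = hc/λ = (6.626×10⁻³⁴ J·s)(3×10⁸ m/s) / (203.1×10⁻⁹ m) = 6.1046 eV

Therefore:
φ = 6.1046 - 1.135 = 4.97 eV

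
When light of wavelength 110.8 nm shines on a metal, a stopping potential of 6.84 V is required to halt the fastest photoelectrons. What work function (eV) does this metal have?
4.35 eV

The stopping potential gives the maximum kinetic energy: KE_max = eV_s = 6.84 eV

From Einstein's photoelectric equation: KE_max = hc/λ - φ
Rearranging: φ = hc/λ - KE_max

Calculate photon energy:
E_photon = hc/λ = (6.626×10⁻³⁴ J·s)(3×10⁸ m/s) / (110.8×10⁻⁹ m) = 11.1899 eV

Therefore:
φ = 11.1899 - 6.84 = 4.35 eV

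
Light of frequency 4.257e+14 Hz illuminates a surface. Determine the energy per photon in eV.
1.7606 eV

Using E = hf:

E = hf = (6.626×10⁻³⁴ J·s)(4.257e+14 Hz)
E = 1.7606 eV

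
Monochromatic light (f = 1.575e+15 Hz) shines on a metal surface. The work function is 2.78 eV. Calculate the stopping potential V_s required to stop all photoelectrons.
3.7337 V

The stopping potential V_s satisfies: eV_s = KE_max

First, find KE_max using Einstein's equation:
E_photon = hf = (6.626×10⁻³⁴ J·s)(1.575e+15 Hz) = 6.5137 eV
KE_max = E_photon - φ = 6.5137 - 2.78 = 3.7337 eV

Since eV_s = KE_max:
V_s = KE_max/e = 3.7337 V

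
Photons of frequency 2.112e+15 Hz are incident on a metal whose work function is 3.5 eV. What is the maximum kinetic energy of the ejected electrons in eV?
5.2345 eV

Using Einstein's photoelectric equation: KE_max = hf - φ

First, calculate the photon energy:
E_photon = hf = (6.626×10⁻³⁴ J·s)(2.112e+15 Hz)
E_photon = 8.7345 eV

Then, the maximum kinetic energy:
KE_max = E_photon - φ = 8.7345 eV - 3.5 eV = 5.2345 eV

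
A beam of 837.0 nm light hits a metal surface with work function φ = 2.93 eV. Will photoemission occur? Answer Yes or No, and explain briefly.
No

For photoemission, the photon energy must exceed the work function.

Photon energy: E = hc/λ = 1.4813 eV
Work function: φ = 2.93 eV

Since E_photon (1.4813 eV) < φ (2.93 eV), photoemission will NOT occur.
The threshold wavelength is λ₀ = hc/φ = 423.2 nm.
Since 837.0 nm > 423.2 nm, the photons lack sufficient energy.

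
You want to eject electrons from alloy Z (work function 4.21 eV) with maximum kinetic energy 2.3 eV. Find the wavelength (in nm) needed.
190.45 nm

From Einstein's equation: KE_max = hc/λ - φ

Rearranging for λ:
hc/λ = KE_max + φ
λ = hc/(KE_max + φ)

Required photon energy:
E_photon = KE_max + φ = 2.3 + 4.21 = 6.51 eV

Required wavelength:
λ = hc/E_photon = (6.626×10⁻³⁴)(3×10⁸) / (6.51 × 1.602×10⁻¹⁹)
λ = 190.45 nm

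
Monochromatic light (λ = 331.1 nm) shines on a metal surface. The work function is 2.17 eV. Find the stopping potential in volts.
1.5746 V

The stopping potential V_s satisfies: eV_s = KE_max

First, find KE_max using Einstein's equation:
E_photon = hc/λ = 3.7446 eV
KE_max = E_photon - φ = 3.7446 - 2.17 = 1.5746 eV

Since eV_s = KE_max:
V_s = KE_max/e = 1.5746 V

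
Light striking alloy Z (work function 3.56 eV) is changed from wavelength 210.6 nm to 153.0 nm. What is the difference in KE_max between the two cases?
2.2164 eV

Using Einstein's equation: KE_max = hc/λ - φ

For λ₁ = 210.6 nm:
KE₁ = hc/λ₁ - φ = 5.8872 - 3.56 = 2.3272 eV

For λ₂ = 153.0 nm:
KE₂ = hc/λ₂ - φ = 8.1035 - 3.56 = 4.5435 eV

Change in KE:
ΔKE = KE₂ - KE₁ = 4.5435 - 2.3272 = 2.2164 eV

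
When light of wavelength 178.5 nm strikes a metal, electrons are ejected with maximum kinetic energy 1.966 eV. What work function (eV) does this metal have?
4.98 eV

From Einstein's photoelectric equation: KE_max = hf - φ = hc/λ - φ

Rearranging for φ:
φ = hc/λ - KE_max

Calculate photon energy:
E_photon = hc/λ = 6.9459 eV

Therefore:
φ = 6.9459 - 1.966 = 4.98 eV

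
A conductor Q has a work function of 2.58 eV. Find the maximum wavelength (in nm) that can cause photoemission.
480.56 nm

The threshold wavelength is when the photon energy equals the work function:
hc/λ₀ = φ

Solving for λ₀:
λ₀ = hc/φ = (6.626×10⁻³⁴ J·s)(3×10⁸ m/s) / (2.58 eV × 1.602×10⁻¹⁹ J/eV)
λ₀ = 480.56 nm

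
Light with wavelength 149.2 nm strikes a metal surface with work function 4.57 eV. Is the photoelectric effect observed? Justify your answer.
Yes

For photoemission, the photon energy must exceed the work function.

Photon energy: E = hc/λ = 8.3099 eV
Work function: φ = 4.57 eV

Since E_photon (8.3099 eV) > φ (4.57 eV), photoemission WILL occur.
The threshold wavelength is λ₀ = hc/φ = 271.3 nm.
Since 149.2 nm < 271.3 nm, the light has sufficient energy.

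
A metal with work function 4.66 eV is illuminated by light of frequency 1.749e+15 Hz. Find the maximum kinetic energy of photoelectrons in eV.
2.5733 eV

Using Einstein's photoelectric equation: KE_max = hf - φ

First, calculate the photon energy:
E_photon = hf = (6.626×10⁻³⁴ J·s)(1.749e+15 Hz)
E_photon = 7.2333 eV

Then, the maximum kinetic energy:
KE_max = E_photon - φ = 7.2333 eV - 4.66 eV = 2.5733 eV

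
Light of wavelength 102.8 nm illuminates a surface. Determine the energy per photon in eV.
12.0607 eV

Using E = hf = hc/λ:

E = hc/λ = (6.626×10⁻³⁴ J·s)(3×10⁸ m/s) / (102.8×10⁻⁹ m)
E = 12.0607 eV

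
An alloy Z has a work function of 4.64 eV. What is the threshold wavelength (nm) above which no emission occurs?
267.21 nm

The threshold wavelength is when the photon energy equals the work function:
hc/λ₀ = φ

Solving for λ₀:
λ₀ = hc/φ = (6.626×10⁻³⁴ J·s)(3×10⁸ m/s) / (4.64 eV × 1.602×10⁻¹⁹ J/eV)
λ₀ = 267.21 nm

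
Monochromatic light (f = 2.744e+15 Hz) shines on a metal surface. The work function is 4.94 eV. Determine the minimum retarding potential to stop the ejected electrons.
6.4083 V

The stopping potential V_s satisfies: eV_s = KE_max

First, find KE_max using Einstein's equation:
E_photon = hf = (6.626×10⁻³⁴ J·s)(2.744e+15 Hz) = 11.3483 eV
KE_max = E_photon - φ = 11.3483 - 4.94 = 6.4083 eV

Since eV_s = KE_max:
V_s = KE_max/e = 6.4083 V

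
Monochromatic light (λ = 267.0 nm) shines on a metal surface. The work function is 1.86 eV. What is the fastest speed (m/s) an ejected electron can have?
9.8953e+05 m/s

First, find the maximum kinetic energy:
E_photon = hc/λ = 4.6436 eV
KE_max = E_photon - φ = 4.6436 - 1.86 = 2.7836 eV

Convert to Joules: KE_max = 2.7836 × 1.602×10⁻¹⁹ J = 4.4598e-19 J

Then use KE = ½mv² to find velocity:
v = √(2·KE/m) = √(2 × 4.4598e-19 J / 9.109e-31 kg)
v = 9.8953e+05 m/s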